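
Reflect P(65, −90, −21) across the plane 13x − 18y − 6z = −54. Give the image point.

(-65, 90, 39)

n = (13, −18, −6), |n|² = 529, n·P − (-54) = 2645, so t = 2645/529 = 5.
Foot F = P − 5·n = (0, 0, 9); the reflection is 2F − P = (−65, 90, 39).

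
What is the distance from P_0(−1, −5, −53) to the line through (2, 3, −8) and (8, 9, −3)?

A direction vector is d = (6, 6, 5).
AP = (−3, −8, −45); AP·d = -291, |AP|² = 2098, |d|² = 97.
distance² = |AP|² − (AP·d)²/|d|² = 2098 − 84681/97 = 1225, so the distance is 35.

35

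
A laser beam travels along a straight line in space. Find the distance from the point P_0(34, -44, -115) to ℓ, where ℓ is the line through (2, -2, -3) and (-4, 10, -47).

2√1717

A direction vector is d = (-6, 12, -44).
AP = (32, -42, -112), and AP × d = (3192, 2080, 132).
|AP × d|² = 14532688 and |d|² = 2116, so the distance is √(14532688/2116) = √6868 = 2√1717.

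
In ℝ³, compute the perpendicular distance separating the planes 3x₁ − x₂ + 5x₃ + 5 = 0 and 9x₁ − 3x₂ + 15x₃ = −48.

Divide the second equation by 3 to match normals: 3x₁ − x₂ + 5x₃ = -16.
Both planes have normal n = (3, −1, 5), |n| = √35. Any point on the first plane is at distance |(-16) − (-5)|/|n| = 11/√35 = 11√35/35 from the second.

11√35/35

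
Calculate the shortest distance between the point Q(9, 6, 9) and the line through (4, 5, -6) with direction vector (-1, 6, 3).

√205

Direction vector d = (-1, 6, 3).
AP = (5, 1, 15); AP·d = 46, |AP|² = 251, |d|² = 46.
distance² = |AP|² − (AP·d)²/|d|² = 251 − 2116/46 = 205, so the distance is √205.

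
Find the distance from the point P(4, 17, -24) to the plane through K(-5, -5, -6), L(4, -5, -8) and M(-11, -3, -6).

12/11

KL = (9, 0, -2) and KM = (-6, 2, 0), so a normal is n = KL × KM = (4, 12, 18).
d = |4·4 + 12·17 + 18·(-24) − (-188)| / √(16 + 144 + 324) = |-24| / 22 = 12/11.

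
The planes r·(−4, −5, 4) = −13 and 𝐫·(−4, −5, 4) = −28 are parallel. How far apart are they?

5√57/19

With common normal n = (−4, −5, 4) (|n| = √57), the distance is |(-13) − (-28)|/|n| = 15/√57 = 5√57/19.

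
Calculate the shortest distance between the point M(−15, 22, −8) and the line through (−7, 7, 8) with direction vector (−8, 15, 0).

16

Direction vector d = (−8, 15, 0).
AP = (−8, 15, −16); AP·d = 289, |AP|² = 545, |d|² = 289.
distance² = |AP|² − (AP·d)²/|d|² = 545 − 83521/289 = 256, so the distance is 16.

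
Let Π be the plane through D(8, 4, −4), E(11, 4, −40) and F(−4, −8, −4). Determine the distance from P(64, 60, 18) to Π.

DE = (3, 0, −36) and DF = (−12, −12, 0), so a normal is n = DE × DF = (−432, 432, −36).
d = |(-432)·64 + 432·60 + (-36)·18 − (-1584)| / √(186624 + 186624 + 1296) = |-792| / 612 = 22/17.

22/17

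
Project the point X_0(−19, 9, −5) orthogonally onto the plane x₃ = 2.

n = (0, 0, 1), |n|² = 1, and n·X_0 − 2 = -7.
t = -7/1 = -7, so the foot is X_0 − t·n = (−19, 9, −5) − (-7)·(0, 0, 1) = (−19, 9, 2).

(-19, 9, 2)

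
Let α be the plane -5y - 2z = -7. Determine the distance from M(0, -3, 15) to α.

n = (0, -5, -2); n·P − (-7) = -8; |n| = √29; distance = 8/√29 = 8√29/29.

8/√29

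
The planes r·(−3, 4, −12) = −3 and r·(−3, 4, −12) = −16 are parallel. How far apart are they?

1

Both planes have normal n = (−3, 4, −12), |n| = 13. Any point on the first plane is at distance |(-16) − (-3)|/|n| = 13/13 = 1 from the second.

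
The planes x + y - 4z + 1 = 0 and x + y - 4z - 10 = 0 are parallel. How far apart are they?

11/(3√2)

Both planes have normal n = (1, 1, -4), |n| = 3√2. Any point on the first plane is at distance |10 − (-1)|/|n| = 11/(3√2) from the second.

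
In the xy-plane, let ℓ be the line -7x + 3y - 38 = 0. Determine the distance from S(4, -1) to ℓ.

69√58/58

d = |(-7)·4 + 3·(-1) − 38| / √(49 + 9) = |-69|/√58 = 69√58/58.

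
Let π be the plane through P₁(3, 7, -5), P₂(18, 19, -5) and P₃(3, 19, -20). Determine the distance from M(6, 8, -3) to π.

1/√57

P₁P₂ = (15, 12, 0) and P₁P₃ = (0, 12, -15), so a normal is n = P₁P₂ × P₁P₃ = (-180, 225, 180).
Then n·(6, 8, -3) - 135 = 45.
|n| = √(32400 + 50625 + 32400) = 45√57, so the distance is |45|/(45√57) = 1/√57.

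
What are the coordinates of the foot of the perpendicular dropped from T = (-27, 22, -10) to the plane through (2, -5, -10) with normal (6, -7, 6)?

n = (6, -7, 6), |n|² = 121, and n·T − (-13) = -363.
t = -363/121 = -3, so the foot is T − t·n = (-27, 22, -10) − (-3)·(6, -7, 6) = (-9, 1, 8).

(-9, 1, 8)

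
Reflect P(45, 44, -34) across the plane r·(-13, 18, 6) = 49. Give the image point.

(983/23, 1084/23, -758/23)

n = (-13, 18, 6), |n|² = 529, n·P − 49 = -46, so t = -46/529 = -2/23.
Foot F = P − (-2/23)·n = (1009/23, 1048/23, -770/23); the reflection is 2F − P = (983/23, 1084/23, -758/23).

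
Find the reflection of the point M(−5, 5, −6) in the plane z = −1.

(-5, 5, 4)

n = (0, 0, 1), |n|² = 1, n·M − (-1) = -5, so t = -5/1 = -5.
Foot F = M − (-5)·n = (−5, 5, −1); the reflection is 2F − M = (−5, 5, 4).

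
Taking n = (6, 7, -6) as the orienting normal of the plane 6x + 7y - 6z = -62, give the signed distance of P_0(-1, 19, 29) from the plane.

15/11

n·P_0 − (-62) = 15.
|n| = 11, so the signed distance is 15/11.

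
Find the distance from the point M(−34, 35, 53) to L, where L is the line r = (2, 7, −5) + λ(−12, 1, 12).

2√205

Direction vector d = (−12, 1, 12).
AP = (−36, 28, 58), and AP × d = (278, −264, 300).
|AP × d|² = 236980 and |d|² = 289, so the distance is √(236980/289) = √820 = 2√205.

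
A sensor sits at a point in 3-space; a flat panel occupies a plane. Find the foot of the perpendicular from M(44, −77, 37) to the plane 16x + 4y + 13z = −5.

(12, -85, 11)

The perpendicular from M has direction n = (16, 4, 13): r = (44, −77, 37) + λ(16, 4, 13).
Substitute into the plane: n·(M + λn) = -5 gives 877 + 441λ = -5, so λ = -2.
Foot = (44, −77, 37) + (-2)·(16, 4, 13) = (12, −85, 11).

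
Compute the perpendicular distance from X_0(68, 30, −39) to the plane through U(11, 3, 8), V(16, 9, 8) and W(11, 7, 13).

UV = (5, 6, 0) and UW = (0, 4, 5), so a normal is n = UV × UW = (30, −25, 20).
n = (30, −25, 20); n·P − 415 = 95; |n| = 5√77; distance = 95/(5√77) = 19/√77.

19/√77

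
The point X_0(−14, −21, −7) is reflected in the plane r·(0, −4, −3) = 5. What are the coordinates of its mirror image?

With n = (0, −4, −3), the signed offset is (n·X_0 − 5)/|n|² = 100/25 = 4.
X_0' = X_0 − 2t·n = (−14, −21, −7) − 8·(0, −4, −3) = (−14, 11, 17).

(-14, 11, 17)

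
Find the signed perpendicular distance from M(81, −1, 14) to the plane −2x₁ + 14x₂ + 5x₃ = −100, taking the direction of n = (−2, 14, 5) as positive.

n·M − (-100) = -6.
|n| = 15, so the signed distance is -6/15 = -2/5.

-2/5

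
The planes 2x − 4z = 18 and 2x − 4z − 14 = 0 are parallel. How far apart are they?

2√5/5

Both planes have normal n = (2, 0, −4), |n| = 2√5. Any point on the first plane is at distance |14 − 18|/|n| = 4/(2√5) = 2/√5 from the second.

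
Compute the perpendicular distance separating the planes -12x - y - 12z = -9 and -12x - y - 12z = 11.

Both planes have normal n = (-12, -1, -12), |n| = 17. Any point on the first plane is at distance |11 − (-9)|/|n| = 20/17 from the second.

20/17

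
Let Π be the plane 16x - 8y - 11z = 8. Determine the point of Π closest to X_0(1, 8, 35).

The perpendicular from X_0 has direction n = (16, -8, -11): r = (1, 8, 35) + μ(16, -8, -11).
Substitute into the plane: n·(X_0 + μn) = 8 gives -433 + 441μ = 8, so μ = 1.
Foot = (1, 8, 35) + 1·(16, -8, -11) = (17, 0, 24).

(17, 0, 24)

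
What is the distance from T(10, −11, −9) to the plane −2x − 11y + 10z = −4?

n = (−2, −11, 10); n·P − (-4) = 15; |n| = 15; distance = 15/15 = 1.

1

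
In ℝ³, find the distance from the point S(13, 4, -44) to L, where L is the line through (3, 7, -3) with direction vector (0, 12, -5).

Direction vector d = (0, 12, -5).
AP = (10, -3, -41), and AP × d = (507, 50, 120).
|AP × d|² = 273949 and |d|² = 169, so the distance is √(273949/169) = √1621.

√1621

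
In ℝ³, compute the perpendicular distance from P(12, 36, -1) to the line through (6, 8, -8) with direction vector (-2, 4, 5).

Direction vector d = (-2, 4, 5).
AP = (6, 28, 7), and AP × d = (112, -44, 80).
|AP × d|² = 20880 and |d|² = 45, so the distance is √(20880/45) = √464 = 4√29.

4√29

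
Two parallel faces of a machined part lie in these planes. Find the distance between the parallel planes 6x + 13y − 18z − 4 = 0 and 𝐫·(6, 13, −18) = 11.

7/23

Both planes have normal n = (6, 13, −18), |n| = 23. Any point on the first plane is at distance |11 − 4|/|n| = 7/23 from the second.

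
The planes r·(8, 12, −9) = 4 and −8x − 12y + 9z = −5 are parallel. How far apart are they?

Divide the second equation by -1 to match normals: 8x + 12y − 9z = 5.
Both planes have normal n = (8, 12, −9), |n| = 17. Any point on the first plane is at distance |5 − 4|/|n| = 1/17 from the second.

1/17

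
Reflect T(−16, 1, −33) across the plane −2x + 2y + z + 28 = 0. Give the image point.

n = (−2, 2, 1), |n|² = 9, n·T − (-28) = 29, so t = 29/9.
Foot F = T − (29/9)·n = (−86/9, −49/9, −326/9); the reflection is 2F − T = (−28/9, −107/9, −355/9).

(-28/9, -107/9, -355/9)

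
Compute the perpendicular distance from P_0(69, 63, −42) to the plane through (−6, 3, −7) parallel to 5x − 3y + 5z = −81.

Parallel planes share the normal n = (5, −3, 5); since (−6, 3, −7) lies on the plane, its equation is 5x − 3y + 5z = -74.
d = |5·69 + (-3)·63 + 5·(-42) − (-74)| / √(25 + 9 + 25) = |20| / √59 = 20/√59.

20/√59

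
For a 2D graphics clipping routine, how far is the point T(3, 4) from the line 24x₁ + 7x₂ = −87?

The normal to the line is n = (24, 7) with |n| = 25.
|n·T − (-87)| = |100 − (-87)| = 187, so the distance is 187/25.

187/25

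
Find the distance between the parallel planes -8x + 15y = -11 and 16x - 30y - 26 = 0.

Divide the second equation by -2 to match normals: -8x + 15y = -13.
With common normal n = (-8, 15, 0) (|n| = 17), the distance is |(-11) − (-13)|/|n| = 2/17.

2/17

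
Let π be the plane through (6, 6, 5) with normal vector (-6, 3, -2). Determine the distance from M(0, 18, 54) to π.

The plane has equation n·(r − (6, 6, 5)) = 0, i.e. n·r = -28.
Then n·(0, 18, 54) - (-28) = -26.
|n| = √(36 + 9 + 4) = 7, so the distance is |-26|/7 = 26/7.

26/7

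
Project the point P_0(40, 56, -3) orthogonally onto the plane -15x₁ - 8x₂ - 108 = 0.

(-20, 24, -3)

The perpendicular from P_0 has direction n = (-15, -8, 0): r = (40, 56, -3) + μ(-15, -8, 0).
Substitute into the plane: n·(P_0 + μn) = 108 gives -1048 + 289μ = 108, so μ = 4.
Foot = (40, 56, -3) + 4·(-15, -8, 0) = (-20, 24, -3).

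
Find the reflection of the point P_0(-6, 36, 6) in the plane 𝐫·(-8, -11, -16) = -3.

With n = (-8, -11, -16), the signed offset is (n·P_0 − (-3))/|n|² = -441/441 = -1.
P_0' = P_0 − 2t·n = (-6, 36, 6) − (-2)·(-8, -11, -16) = (-22, 14, -26).

(-22, 14, -26)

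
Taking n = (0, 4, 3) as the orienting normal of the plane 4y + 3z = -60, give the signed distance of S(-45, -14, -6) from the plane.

n·S − (-60) = -14.
|n| = 5, so the signed distance is -14/5.

-14/5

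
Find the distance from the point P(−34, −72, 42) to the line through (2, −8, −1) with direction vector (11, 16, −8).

Direction vector d = (11, 16, −8).
AP = (−36, −64, 43), and AP × d = (−176, 185, 128).
|AP × d|² = 81585 and |d|² = 441, so the distance is √(81585/441) = √185.

√185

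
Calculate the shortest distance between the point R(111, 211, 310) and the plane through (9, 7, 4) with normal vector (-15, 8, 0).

6

The plane has equation n·(r − (9, 7, 4)) = 0, i.e. n·r = -79.
n = (-15, 8, 0); n·P − (-79) = 102; |n| = 17; distance = 102/17 = 6.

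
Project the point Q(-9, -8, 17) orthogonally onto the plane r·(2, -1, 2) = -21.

The perpendicular from Q has direction n = (2, -1, 2): r = (-9, -8, 17) + μ(2, -1, 2).
Substitute into the plane: n·(Q + μn) = -21 gives 24 + 9μ = -21, so μ = -5.
Foot = (-9, -8, 17) + (-5)·(2, -1, 2) = (-19, -3, 7).

(-19, -3, 7)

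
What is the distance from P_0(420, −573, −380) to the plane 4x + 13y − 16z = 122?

9

n = (4, 13, −16); n·P − 122 = 189; |n| = 21; distance = 189/21 = 9.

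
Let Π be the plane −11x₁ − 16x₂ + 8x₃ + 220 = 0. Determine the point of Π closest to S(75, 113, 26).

The perpendicular from S has direction n = (−11, −16, 8): r = (75, 113, 26) + t(−11, −16, 8).
Substitute into the plane: n·(S + tn) = -220 gives -2425 + 441t = -220, so t = 5.
Foot = (75, 113, 26) + 5·(−11, −16, 8) = (20, 33, 66).

(20, 33, 66)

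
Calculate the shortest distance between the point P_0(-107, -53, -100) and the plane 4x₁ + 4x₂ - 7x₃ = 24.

4

n = (4, 4, -7); n·P − 24 = 36; |n| = 9; distance = 36/9 = 4.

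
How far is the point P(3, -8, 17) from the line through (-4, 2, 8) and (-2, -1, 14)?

A direction vector is d = (2, -3, 6).
AP = (7, -10, 9); AP·d = 98, |AP|² = 230, |d|² = 49.
distance² = |AP|² − (AP·d)²/|d|² = 230 − 9604/49 = 34, so the distance is √34.

√34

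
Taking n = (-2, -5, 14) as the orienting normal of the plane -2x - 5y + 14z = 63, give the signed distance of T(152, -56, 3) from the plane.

n·T − 63 = -45.
|n| = 15, so the signed distance is -45/15 = -3.

-3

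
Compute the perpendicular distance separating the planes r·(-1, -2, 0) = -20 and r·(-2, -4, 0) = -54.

Divide the second equation by 2 to match normals: -x - 2y = -27.
With common normal n = (-1, -2, 0) (|n| = √5), the distance is |(-20) − (-27)|/|n| = 7/√5 = 7√5/5.

7√5/5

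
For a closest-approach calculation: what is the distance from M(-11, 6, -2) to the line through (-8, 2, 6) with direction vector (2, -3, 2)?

Direction vector d = (2, -3, 2).
AP = (-3, 4, -8); AP·d = -34, |AP|² = 89, |d|² = 17.
distance² = |AP|² − (AP·d)²/|d|² = 89 − 1156/17 = 21, so the distance is √21.

√21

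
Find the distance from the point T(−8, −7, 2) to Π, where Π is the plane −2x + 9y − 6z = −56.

n = (−2, 9, −6); n·P − (-56) = -3; |n| = 11; distance = 3/11.

3/11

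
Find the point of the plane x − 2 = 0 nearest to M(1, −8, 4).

n = (1, 0, 0), |n|² = 1, and n·M − 2 = -1.
t = -1/1 = -1, so the foot is M − t·n = (1, −8, 4) − (-1)·(1, 0, 0) = (2, −8, 4).

(2, -8, 4)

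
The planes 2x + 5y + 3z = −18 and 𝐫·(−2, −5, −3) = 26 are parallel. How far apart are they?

Divide the second equation by -1 to match normals: 2x + 5y + 3z = -26.
Both planes have normal n = (2, 5, 3), |n| = √38. Any point on the first plane is at distance |(-26) − (-18)|/|n| = 8/√38 = 4√38/19 from the second.

4√38/19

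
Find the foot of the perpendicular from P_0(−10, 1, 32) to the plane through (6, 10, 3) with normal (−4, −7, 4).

n = (−4, −7, 4), |n|² = 81, and n·P_0 − (-82) = 243.
t = 243/81 = 3, so the foot is P_0 − t·n = (−10, 1, 32) − 3·(−4, −7, 4) = (2, 22, 20).

(2, 22, 20)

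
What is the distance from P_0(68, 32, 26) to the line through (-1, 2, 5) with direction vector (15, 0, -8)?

Direction vector d = (15, 0, -8).
AP = (69, 30, 21); AP·d = 867, |AP|² = 6102, |d|² = 289.
distance² = |AP|² − (AP·d)²/|d|² = 6102 − 751689/289 = 3501, so the distance is 3√389.

3√389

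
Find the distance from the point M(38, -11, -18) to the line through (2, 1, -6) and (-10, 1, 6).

12√3

A direction vector is d = (-12, 0, 12).
AP = (36, -12, -12); AP·d = -576, |AP|² = 1584, |d|² = 288.
distance² = |AP|² − (AP·d)²/|d|² = 1584 − 331776/288 = 432, so the distance is 12√3.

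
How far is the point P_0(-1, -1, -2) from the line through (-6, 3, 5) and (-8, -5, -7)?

A direction vector is d = (-2, -8, -12).
AP = (5, -4, -7), and AP × d = (-8, 74, -48).
|AP × d|² = 7844 and |d|² = 212, so the distance is √(7844/212) = √37.

√37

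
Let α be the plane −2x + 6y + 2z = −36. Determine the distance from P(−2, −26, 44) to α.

n = (−2, 6, 2); n·P − (-36) = -28; |n| = 2√11; distance = 28/(2√11) = 14/√11.

14√11/11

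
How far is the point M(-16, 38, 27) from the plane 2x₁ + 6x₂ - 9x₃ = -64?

17/11

Normal vector n = (2, 6, -9), and n·(-16, 38, 27) - (-64) = 17.
|n| = √(4 + 36 + 81) = 11, so the distance is |17|/11 = 17/11.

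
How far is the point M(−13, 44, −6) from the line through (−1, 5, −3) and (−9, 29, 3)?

A direction vector is d = (−8, 24, 6).
AP = (−12, 39, −3), and AP × d = (306, 96, 24).
|AP × d|² = 103428 and |d|² = 676, so the distance is √(103428/676) = √153 = 3√17.

3√17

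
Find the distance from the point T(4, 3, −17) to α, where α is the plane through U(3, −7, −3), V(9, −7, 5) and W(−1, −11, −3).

UV = (6, 0, 8) and UW = (−4, −4, 0), so a normal is n = UV × UW = (32, −32, −24).
Then n·(4, 3, −17) − 392 = 48.
|n| = √(1024 + 1024 + 576) = 8√41, so the distance is |48|/(8√41) = 6√41/41.

6√41/41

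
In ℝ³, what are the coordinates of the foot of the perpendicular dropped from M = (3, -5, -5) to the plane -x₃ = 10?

(3, -5, -10)

The perpendicular from M has direction n = (0, 0, -1): r = (3, -5, -5) + t(0, 0, -1).
Substitute into the plane: n·(M + tn) = 10 gives 5 + 1t = 10, so t = 5.
Foot = (3, -5, -5) + 5·(0, 0, -1) = (3, -5, -10).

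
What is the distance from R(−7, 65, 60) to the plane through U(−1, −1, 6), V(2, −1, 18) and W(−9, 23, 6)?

UV = (3, 0, 12) and UW = (−8, 24, 0), so a normal is n = UV × UW = (−288, −96, 72).
Then n·(−7, 65, 60) − 816 = −720.
|n| = √(82944 + 9216 + 5184) = 312, so the distance is |-720|/312 = 30/13.

30/13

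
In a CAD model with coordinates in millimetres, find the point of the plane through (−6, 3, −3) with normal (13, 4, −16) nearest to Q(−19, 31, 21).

(-6, 35, 5)

The perpendicular from Q has direction n = (13, 4, −16): r = (−19, 31, 21) + t(13, 4, −16).
Substitute into the plane: n·(Q + tn) = -18 gives -459 + 441t = -18, so t = 1.
Foot = (−19, 31, 21) + 1·(13, 4, −16) = (−6, 35, 5).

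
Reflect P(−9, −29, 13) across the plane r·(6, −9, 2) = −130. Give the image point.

With n = (6, −9, 2), the signed offset is (n·P − (-130))/|n|² = 363/121 = 3.
P' = P − 2t·n = (−9, −29, 13) − 6·(6, −9, 2) = (−45, 25, 1).

(-45, 25, 1)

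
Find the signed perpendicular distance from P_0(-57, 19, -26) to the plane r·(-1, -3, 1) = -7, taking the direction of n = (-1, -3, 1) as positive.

n·P_0 − (-7) = -19.
|n| = √11, so the signed distance is -19/√11.

-19/√11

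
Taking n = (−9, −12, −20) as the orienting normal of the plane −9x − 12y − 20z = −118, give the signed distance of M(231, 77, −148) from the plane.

3

n·M − (-118) = 75.
|n| = 25, so the signed distance is 75/25 = 3.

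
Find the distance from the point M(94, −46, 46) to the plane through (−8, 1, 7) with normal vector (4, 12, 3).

The plane has equation n·(r − (−8, 1, 7)) = 0, i.e. n·r = 1.
Then n·(94, −46, 46) − 1 = −39.
|n| = √(16 + 144 + 9) = 13, so the distance is |-39|/13 = 3.

3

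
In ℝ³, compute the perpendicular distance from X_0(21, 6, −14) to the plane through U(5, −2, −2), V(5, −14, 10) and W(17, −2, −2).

2√2

UV = (0, −12, 12) and UW = (12, 0, 0), so a normal is n = UV × UW = (0, 144, 144).
Then n·(21, 6, −14) − (−576) = −576.
|n| = √(0 + 20736 + 20736) = 144√2, so the distance is |-576|/(144√2) = 2√2.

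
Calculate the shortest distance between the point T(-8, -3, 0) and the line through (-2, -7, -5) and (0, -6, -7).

A direction vector is d = (2, 1, -2).
AP = (-6, 4, 5), and AP × d = (-13, -2, -14).
|AP × d|² = 369 and |d|² = 9, so the distance is √(369/9) = √41.

√41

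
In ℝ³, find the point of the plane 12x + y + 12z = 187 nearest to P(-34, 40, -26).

The perpendicular from P has direction n = (12, 1, 12): r = (-34, 40, -26) + λ(12, 1, 12).
Substitute into the plane: n·(P + λn) = 187 gives -680 + 289λ = 187, so λ = 3.
Foot = (-34, 40, -26) + 3·(12, 1, 12) = (2, 43, 10).

(2, 43, 10)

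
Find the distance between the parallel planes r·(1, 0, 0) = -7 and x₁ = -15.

8

Both planes have normal n = (1, 0, 0), |n| = 1. Any point on the first plane is at distance |(-15) − (-7)|/|n| = 8/1 = 8 from the second.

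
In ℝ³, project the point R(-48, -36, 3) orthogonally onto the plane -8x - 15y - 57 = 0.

(-24, 9, 3)

n = (-8, -15, 0), |n|² = 289, and n·R − 57 = 867.
t = 867/289 = 3, so the foot is R − t·n = (-48, -36, 3) − 3·(-8, -15, 0) = (-24, 9, 3).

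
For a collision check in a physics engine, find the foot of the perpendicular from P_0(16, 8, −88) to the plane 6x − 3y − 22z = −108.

(-8, 20, 0)

The perpendicular from P_0 has direction n = (6, −3, −22): r = (16, 8, −88) + t(6, −3, −22).
Substitute into the plane: n·(P_0 + tn) = -108 gives 2008 + 529t = -108, so t = -4.
Foot = (16, 8, −88) + (-4)·(6, −3, −22) = (−8, 20, 0).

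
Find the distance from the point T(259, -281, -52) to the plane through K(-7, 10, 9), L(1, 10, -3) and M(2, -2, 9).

5

KL = (8, 0, -12) and KM = (9, -12, 0), so a normal is n = KL × KM = (-144, -108, -96).
d = |(-144)·259 + (-108)·(-281) + (-96)·(-52) − (-936)| / √(20736 + 11664 + 9216) = |-1020| / 204 = 5.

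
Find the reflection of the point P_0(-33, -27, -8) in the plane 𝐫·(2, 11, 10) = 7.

(-25, 17, 32)

n = (2, 11, 10), |n|² = 225, n·P_0 − 7 = -450, so t = -450/225 = -2.
Foot F = P_0 − (-2)·n = (-29, -5, 12); the reflection is 2F − P_0 = (-25, 17, 32).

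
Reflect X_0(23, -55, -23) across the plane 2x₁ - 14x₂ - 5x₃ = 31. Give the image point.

n = (2, -14, -5), |n|² = 225, n·X_0 − 31 = 900, so t = 900/225 = 4.
Foot F = X_0 − 4·n = (15, 1, -3); the reflection is 2F − X_0 = (7, 57, 17).

(7, 57, 17)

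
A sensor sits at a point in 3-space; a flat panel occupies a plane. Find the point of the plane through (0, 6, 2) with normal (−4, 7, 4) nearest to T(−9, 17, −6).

n = (−4, 7, 4), |n|² = 81, and n·T − 50 = 81.
t = 81/81 = 1, so the foot is T − t·n = (−9, 17, −6) − 1·(−4, 7, 4) = (−5, 10, −10).

(-5, 10, -10)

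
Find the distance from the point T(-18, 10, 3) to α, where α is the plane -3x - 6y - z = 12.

21/√46

d = |(-3)·(-18) + (-6)·10 + (-1)·3 − 12| / √(9 + 36 + 1) = |-21| / √46 = 21/√46.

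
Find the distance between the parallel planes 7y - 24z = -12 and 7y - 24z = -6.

6/25

With common normal n = (0, 7, -24) (|n| = 25), the distance is |(-12) − (-6)|/|n| = 6/25.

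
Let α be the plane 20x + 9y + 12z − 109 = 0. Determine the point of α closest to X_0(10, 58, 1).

n = (20, 9, 12), |n|² = 625, and n·X_0 − 109 = 625.
t = 625/625 = 1, so the foot is X_0 − t·n = (10, 58, 1) − 1·(20, 9, 12) = (−10, 49, −11).

(-10, 49, -11)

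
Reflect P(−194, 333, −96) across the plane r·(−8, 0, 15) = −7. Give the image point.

(-3186/17, 333, -1842/17)

With n = (−8, 0, 15), the signed offset is (n·P − (-7))/|n|² = 119/289 = 7/17.
P' = P − 2t·n = (−194, 333, −96) − (14/17)·(−8, 0, 15) = (−3186/17, 333, −1842/17).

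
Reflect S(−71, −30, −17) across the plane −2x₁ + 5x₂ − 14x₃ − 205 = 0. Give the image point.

(-635/9, -280/9, -125/9)

n = (−2, 5, −14), |n|² = 225, n·S − 205 = 25, so t = 25/225 = 1/9.
Foot F = S − (1/9)·n = (−637/9, −275/9, −139/9); the reflection is 2F − S = (−635/9, −280/9, −125/9).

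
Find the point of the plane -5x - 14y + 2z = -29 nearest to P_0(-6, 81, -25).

(-31, 11, -15)

The perpendicular from P_0 has direction n = (-5, -14, 2): r = (-6, 81, -25) + μ(-5, -14, 2).
Substitute into the plane: n·(P_0 + μn) = -29 gives -1154 + 225μ = -29, so μ = 5.
Foot = (-6, 81, -25) + 5·(-5, -14, 2) = (-31, 11, -15).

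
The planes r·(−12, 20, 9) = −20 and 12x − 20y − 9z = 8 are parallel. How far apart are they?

Divide the second equation by -1 to match normals: −12x + 20y + 9z = -8.
With common normal n = (−12, 20, 9) (|n| = 25), the distance is |(-20) − (-8)|/|n| = 12/25.

12/25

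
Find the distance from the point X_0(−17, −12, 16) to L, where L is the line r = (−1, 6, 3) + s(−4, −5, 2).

Direction vector d = (−4, −5, 2).
AP = (−16, −18, 13), and AP × d = (29, −20, 8).
|AP × d|² = 1305 and |d|² = 45, so the distance is √(1305/45) = √29.

√29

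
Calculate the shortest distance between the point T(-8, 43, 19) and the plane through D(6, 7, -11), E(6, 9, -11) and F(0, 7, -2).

18√13/13

DE = (0, 2, 0) and DF = (-6, 0, 9), so a normal is n = DE × DF = (18, 0, 12).
Then n·(-8, 43, 19) - (-24) = 108.
|n| = √(324 + 0 + 144) = 6√13, so the distance is |108|/(6√13) = 18√13/13.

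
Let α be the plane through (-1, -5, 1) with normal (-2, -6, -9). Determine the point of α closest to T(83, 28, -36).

(907/11, 290/11, -423/11)

The perpendicular from T has direction n = (-2, -6, -9): r = (83, 28, -36) + μ(-2, -6, -9).
Substitute into the plane: n·(T + μn) = 23 gives -10 + 121μ = 23, so μ = 3/11.
Foot = (83, 28, -36) + (3/11)·(-2, -6, -9) = (907/11, 290/11, -423/11).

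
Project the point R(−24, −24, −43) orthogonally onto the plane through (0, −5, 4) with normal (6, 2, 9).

(6, -14, 2)

The perpendicular from R has direction n = (6, 2, 9): r = (−24, −24, −43) + λ(6, 2, 9).
Substitute into the plane: n·(R + λn) = 26 gives -579 + 121λ = 26, so λ = 5.
Foot = (−24, −24, −43) + 5·(6, 2, 9) = (6, −14, 2).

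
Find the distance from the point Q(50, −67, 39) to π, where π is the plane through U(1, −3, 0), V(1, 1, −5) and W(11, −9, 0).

UV = (0, 4, −5) and UW = (10, −6, 0), so a normal is n = UV × UW = (−30, −50, −40).
d = |(-30)·50 + (-50)·(-67) + (-40)·39 − 120| / √(900 + 2500 + 1600) = |170| / (50√2) = 17√2/10.

17/(5√2)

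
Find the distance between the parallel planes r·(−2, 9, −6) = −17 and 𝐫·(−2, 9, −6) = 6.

With common normal n = (−2, 9, −6) (|n| = 11), the distance is |(-17) − 6|/|n| = 23/11.

23/11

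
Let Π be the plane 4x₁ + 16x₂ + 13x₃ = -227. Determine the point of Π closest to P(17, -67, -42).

(29, -19, -3)

n = (4, 16, 13), |n|² = 441, and n·P − (-227) = -1323.
t = -1323/441 = -3, so the foot is P − t·n = (17, -67, -42) − (-3)·(4, 16, 13) = (29, -19, -3).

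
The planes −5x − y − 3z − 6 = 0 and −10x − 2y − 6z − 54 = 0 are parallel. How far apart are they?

Divide the second equation by 2 to match normals: −5x − y − 3z = 27.
Both planes have normal n = (−5, −1, −3), |n| = √35. Any point on the first plane is at distance |27 − 6|/|n| = 21/√35 from the second.

21/√35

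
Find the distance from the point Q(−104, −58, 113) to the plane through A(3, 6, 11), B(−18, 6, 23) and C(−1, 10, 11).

AB = (−21, 0, 12) and AC = (−4, 4, 0), so a normal is n = AB × AC = (−48, −48, −84).
Then n·(−104, −58, 113) − (−1356) = −360.
|n| = √(2304 + 2304 + 7056) = 108, so the distance is |-360|/108 = 10/3.

10/3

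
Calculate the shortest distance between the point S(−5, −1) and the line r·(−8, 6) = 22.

The normal to the line is n = (−8, 6) with |n| = 10.
|n·S − 22| = |34 − 22| = 12, so the distance is 12/10 = 6/5.

6/5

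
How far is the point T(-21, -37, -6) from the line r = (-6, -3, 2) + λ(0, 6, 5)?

√469

Direction vector d = (0, 6, 5).
AP = (-15, -34, -8); AP·d = -244, |AP|² = 1445, |d|² = 61.
distance² = |AP|² − (AP·d)²/|d|² = 1445 − 59536/61 = 469, so the distance is √469.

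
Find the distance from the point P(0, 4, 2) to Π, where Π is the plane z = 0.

2

d = |1·2 − 0| / √(0 + 0 + 1) = |2| / 1 = 2.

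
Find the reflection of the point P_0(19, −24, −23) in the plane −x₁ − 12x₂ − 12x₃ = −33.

(23, 24, 25)

With n = (−1, −12, −12), the signed offset is (n·P_0 − (-33))/|n|² = 578/289 = 2.
P_0' = P_0 − 2t·n = (19, −24, −23) − 4·(−1, −12, −12) = (23, 24, 25).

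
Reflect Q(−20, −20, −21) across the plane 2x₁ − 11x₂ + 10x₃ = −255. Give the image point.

(-24, 2, -41)

n = (2, −11, 10), |n|² = 225, n·Q − (-255) = 225, so t = 225/225 = 1.
Foot F = Q − 1·n = (−22, −9, −31); the reflection is 2F − Q = (−24, 2, −41).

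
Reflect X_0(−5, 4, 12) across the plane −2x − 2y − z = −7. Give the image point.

(-19/3, 8/3, 34/3)

n = (−2, −2, −1), |n|² = 9, n·X_0 − (-7) = -3, so t = -3/9 = -1/3.
Foot F = X_0 − (-1/3)·n = (−17/3, 10/3, 35/3); the reflection is 2F − X_0 = (−19/3, 8/3, 34/3).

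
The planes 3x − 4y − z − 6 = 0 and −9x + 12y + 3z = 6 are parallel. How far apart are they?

Divide the second equation by -3 to match normals: 3x − 4y − z = -2.
With common normal n = (3, −4, −1) (|n| = √26), the distance is |6 − (-2)|/|n| = 8/√26.

4√26/13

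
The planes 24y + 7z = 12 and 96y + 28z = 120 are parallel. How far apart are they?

Divide the second equation by 4 to match normals: 24y + 7z = 30.
Both planes have normal n = (0, 24, 7), |n| = 25. Any point on the first plane is at distance |30 − 12|/|n| = 18/25 from the second.

18/25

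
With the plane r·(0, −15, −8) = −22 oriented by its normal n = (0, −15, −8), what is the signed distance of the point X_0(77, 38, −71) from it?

n·X_0 − (-22) = 20.
|n| = 17, so the signed distance is 20/17.

20/17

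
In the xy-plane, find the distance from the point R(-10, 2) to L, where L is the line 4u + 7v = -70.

d = |4·(-10) + 7·2 − (-70)| / √(16 + 49) = |44|/√65 = 44/√65.

44√65/65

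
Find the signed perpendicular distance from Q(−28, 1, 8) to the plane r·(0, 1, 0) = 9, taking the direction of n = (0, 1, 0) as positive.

n·Q − 9 = -8.
|n| = 1, so the signed distance is -8/1 = -8.

-8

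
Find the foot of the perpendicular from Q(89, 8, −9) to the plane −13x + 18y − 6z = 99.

(63, 44, -21)

The perpendicular from Q has direction n = (−13, 18, −6): r = (89, 8, −9) + μ(−13, 18, −6).
Substitute into the plane: n·(Q + μn) = 99 gives -959 + 529μ = 99, so μ = 2.
Foot = (89, 8, −9) + 2·(−13, 18, −6) = (63, 44, −21).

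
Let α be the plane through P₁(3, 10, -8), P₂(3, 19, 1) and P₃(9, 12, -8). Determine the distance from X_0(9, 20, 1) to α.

P₁P₂ = (0, 9, 9) and P₁P₃ = (6, 2, 0), so a normal is n = P₁P₂ × P₁P₃ = (-18, 54, -54).
Then n·(9, 20, 1) - 918 = -54.
|n| = √(324 + 2916 + 2916) = 18√19, so the distance is |-54|/(18√19) = 3√19/19.

3/√19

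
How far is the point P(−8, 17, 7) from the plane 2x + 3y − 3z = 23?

9√22/22

d = |2·(-8) + 3·17 + (-3)·7 − 23| / √(4 + 9 + 9) = |-9| / √22 = 9√22/22.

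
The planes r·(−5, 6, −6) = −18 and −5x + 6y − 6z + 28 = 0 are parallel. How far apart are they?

With common normal n = (−5, 6, −6) (|n| = √97), the distance is |(-18) − (-28)|/|n| = 10/√97.

10√97/97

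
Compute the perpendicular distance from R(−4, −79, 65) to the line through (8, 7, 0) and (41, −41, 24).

A direction vector is d = (33, −48, 24).
AP = (−12, −86, 65); AP·d = 5292, |AP|² = 11765, |d|² = 3969.
distance² = |AP|² − (AP·d)²/|d|² = 11765 − 28005264/3969 = 4709, so the distance is √4709.

√4709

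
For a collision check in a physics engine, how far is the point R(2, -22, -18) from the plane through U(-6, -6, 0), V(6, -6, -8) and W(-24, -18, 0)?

10/√22

UV = (12, 0, -8) and UW = (-18, -12, 0), so a normal is n = UV × UW = (-96, 144, -144).
Then n·(2, -22, -18) - (-288) = -480.
|n| = √(9216 + 20736 + 20736) = 48√22, so the distance is |-480|/(48√22) = 10/√22.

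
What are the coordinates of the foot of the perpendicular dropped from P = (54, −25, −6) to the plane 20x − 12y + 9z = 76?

The perpendicular from P has direction n = (20, −12, 9): r = (54, −25, −6) + t(20, −12, 9).
Substitute into the plane: n·(P + tn) = 76 gives 1326 + 625t = 76, so t = -2.
Foot = (54, −25, −6) + (-2)·(20, −12, 9) = (14, −1, −24).

(14, -1, -24)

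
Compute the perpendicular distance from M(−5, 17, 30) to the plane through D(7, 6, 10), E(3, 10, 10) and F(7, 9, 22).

DE = (−4, 4, 0) and DF = (0, 3, 12), so a normal is n = DE × DF = (48, 48, −12).
n = (48, 48, −12); n·P − 504 = -288; |n| = 12√33; distance = 288/(12√33) = 8√33/11.

8√33/11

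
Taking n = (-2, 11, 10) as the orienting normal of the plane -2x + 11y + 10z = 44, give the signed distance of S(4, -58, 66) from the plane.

n·S − 44 = -30.
|n| = 15, so the signed distance is -30/15 = -2.

-2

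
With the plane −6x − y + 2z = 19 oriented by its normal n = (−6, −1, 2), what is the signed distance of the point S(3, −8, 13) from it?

-3/√41

n·S − 19 = -3.
|n| = √41, so the signed distance is -3/√41.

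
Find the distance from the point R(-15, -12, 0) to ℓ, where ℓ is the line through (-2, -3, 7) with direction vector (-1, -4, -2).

Direction vector d = (-1, -4, -2).
AP = (-13, -9, -7); AP·d = 63, |AP|² = 299, |d|² = 21.
distance² = |AP|² − (AP·d)²/|d|² = 299 − 3969/21 = 110, so the distance is √110.

√110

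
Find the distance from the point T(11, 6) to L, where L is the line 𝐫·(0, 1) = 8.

The normal to the line is n = (0, 1) with |n| = 1.
|n·T − 8| = |6 − 8| = 2, so the distance is 2/1 = 2.

2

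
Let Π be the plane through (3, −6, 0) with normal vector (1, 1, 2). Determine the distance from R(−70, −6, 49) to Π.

25√6/6

The plane has equation n·(r − (3, −6, 0)) = 0, i.e. n·r = -3.
d = |1·(-70) + 1·(-6) + 2·49 − (-3)| / √(1 + 1 + 4) = |25| / √6 = 25/√6.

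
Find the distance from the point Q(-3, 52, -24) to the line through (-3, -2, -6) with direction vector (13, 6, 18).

18√10

Direction vector d = (13, 6, 18).
AP = (0, 54, -18), and AP × d = (1080, -234, -702).
|AP × d|² = 1713960 and |d|² = 529, so the distance is √(1713960/529) = √3240 = 18√10.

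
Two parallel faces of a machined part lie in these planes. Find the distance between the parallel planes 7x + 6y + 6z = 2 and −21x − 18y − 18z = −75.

Divide the second equation by -3 to match normals: 7x + 6y + 6z = 25.
Both planes have normal n = (7, 6, 6), |n| = 11. Any point on the first plane is at distance |25 − 2|/|n| = 23/11 from the second.

23/11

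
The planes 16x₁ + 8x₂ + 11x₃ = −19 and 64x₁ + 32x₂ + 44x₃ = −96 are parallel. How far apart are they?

5/21

Divide the second equation by 4 to match normals: 16x₁ + 8x₂ + 11x₃ = -24.
Both planes have normal n = (16, 8, 11), |n| = 21. Any point on the first plane is at distance |(-24) − (-19)|/|n| = 5/21 from the second.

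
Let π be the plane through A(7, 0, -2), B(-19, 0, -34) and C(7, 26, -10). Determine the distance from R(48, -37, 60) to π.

2/21

AB = (-26, 0, -32) and AC = (0, 26, -8), so a normal is n = AB × AC = (832, -208, -676).
n = (832, -208, -676); n·P − 7176 = -104; |n| = 1092; distance = 104/1092 = 2/21.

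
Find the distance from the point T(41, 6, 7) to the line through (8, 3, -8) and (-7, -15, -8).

A direction vector is d = (-15, -18, 0).
AP = (33, 3, 15), and AP × d = (270, -225, -549).
|AP × d|² = 424926 and |d|² = 549, so the distance is √(424926/549) = √774 = 3√86.

3√86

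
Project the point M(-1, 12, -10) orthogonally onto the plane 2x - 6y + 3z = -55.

(1, 6, -7)

The perpendicular from M has direction n = (2, -6, 3): r = (-1, 12, -10) + t(2, -6, 3).
Substitute into the plane: n·(M + tn) = -55 gives -104 + 49t = -55, so t = 1.
Foot = (-1, 12, -10) + 1·(2, -6, 3) = (1, 6, -7).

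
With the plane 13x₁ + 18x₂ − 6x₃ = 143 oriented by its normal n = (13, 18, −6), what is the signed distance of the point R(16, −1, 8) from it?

-1/23

n·R − 143 = -1.
|n| = 23, so the signed distance is -1/23.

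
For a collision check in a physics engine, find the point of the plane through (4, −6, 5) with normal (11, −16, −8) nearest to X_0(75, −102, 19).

(20, -22, 59)

The perpendicular from X_0 has direction n = (11, −16, −8): r = (75, −102, 19) + μ(11, −16, −8).
Substitute into the plane: n·(X_0 + μn) = 100 gives 2305 + 441μ = 100, so μ = -5.
Foot = (75, −102, 19) + (-5)·(11, −16, −8) = (20, −22, 59).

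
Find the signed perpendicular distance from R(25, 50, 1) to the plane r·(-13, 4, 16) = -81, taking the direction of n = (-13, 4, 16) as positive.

-4/3

n·R − (-81) = -28.
|n| = 21, so the signed distance is -28/21 = -4/3.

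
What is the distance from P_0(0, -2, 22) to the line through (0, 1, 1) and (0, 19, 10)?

A direction vector is d = (0, 18, 9).
AP = (0, -3, 21); AP·d = 135, |AP|² = 450, |d|² = 405.
distance² = |AP|² − (AP·d)²/|d|² = 450 − 18225/405 = 405, so the distance is 9√5.

9√5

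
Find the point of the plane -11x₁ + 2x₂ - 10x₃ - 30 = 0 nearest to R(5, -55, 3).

The perpendicular from R has direction n = (-11, 2, -10): r = (5, -55, 3) + μ(-11, 2, -10).
Substitute into the plane: n·(R + μn) = 30 gives -195 + 225μ = 30, so μ = 1.
Foot = (5, -55, 3) + 1·(-11, 2, -10) = (-6, -53, -7).

(-6, -53, -7)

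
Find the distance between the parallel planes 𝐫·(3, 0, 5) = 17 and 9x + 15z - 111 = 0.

10√34/17

Divide the second equation by 3 to match normals: 3x + 5z = 37.
Both planes have normal n = (3, 0, 5), |n| = √34. Any point on the first plane is at distance |37 − 17|/|n| = 20/√34 = 10√34/17 from the second.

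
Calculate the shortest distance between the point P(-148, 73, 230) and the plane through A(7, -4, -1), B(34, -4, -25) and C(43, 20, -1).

5

AB = (27, 0, -24) and AC = (36, 24, 0), so a normal is n = AB × AC = (576, -864, 648).
n = (576, -864, 648); n·P − 6840 = -6120; |n| = 1224; distance = 6120/1224 = 5.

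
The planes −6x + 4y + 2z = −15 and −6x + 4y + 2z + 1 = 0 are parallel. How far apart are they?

7/√14

With common normal n = (−6, 4, 2) (|n| = 2√14), the distance is |(-15) − (-1)|/|n| = 14/(2√14) = √14/2.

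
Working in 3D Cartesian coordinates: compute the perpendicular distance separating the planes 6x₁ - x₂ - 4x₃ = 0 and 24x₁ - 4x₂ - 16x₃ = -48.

Divide the second equation by 4 to match normals: 6x₁ - x₂ - 4x₃ = -12.
With common normal n = (6, -1, -4) (|n| = √53), the distance is |0 − (-12)|/|n| = 12/√53 = 12√53/53.

12√53/53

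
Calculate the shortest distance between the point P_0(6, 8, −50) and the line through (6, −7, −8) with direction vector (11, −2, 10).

33

Direction vector d = (11, −2, 10).
AP = (0, 15, −42), and AP × d = (66, −462, −165).
|AP × d|² = 245025 and |d|² = 225, so the distance is √(245025/225) = √1089 = 33.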